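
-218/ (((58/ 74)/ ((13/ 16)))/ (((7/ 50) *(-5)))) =367003/ 2320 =158.19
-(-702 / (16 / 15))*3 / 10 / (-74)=-2.67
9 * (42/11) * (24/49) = 16.83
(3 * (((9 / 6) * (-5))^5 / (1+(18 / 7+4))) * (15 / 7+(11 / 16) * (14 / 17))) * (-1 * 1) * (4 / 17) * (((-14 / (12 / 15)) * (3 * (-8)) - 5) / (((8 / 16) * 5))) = 487648603125 / 490144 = 994908.85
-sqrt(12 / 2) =-sqrt(6) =-2.45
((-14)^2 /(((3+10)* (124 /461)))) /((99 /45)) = 112945 /4433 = 25.48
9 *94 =846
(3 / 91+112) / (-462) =-10195 / 42042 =-0.24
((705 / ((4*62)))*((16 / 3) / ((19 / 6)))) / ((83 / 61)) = 172020 / 48887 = 3.52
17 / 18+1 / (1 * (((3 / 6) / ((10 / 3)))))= 137 / 18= 7.61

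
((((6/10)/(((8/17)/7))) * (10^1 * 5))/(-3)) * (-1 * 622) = 185045/2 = 92522.50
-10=-10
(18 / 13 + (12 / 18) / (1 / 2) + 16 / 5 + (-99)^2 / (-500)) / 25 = -266839 / 487500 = -0.55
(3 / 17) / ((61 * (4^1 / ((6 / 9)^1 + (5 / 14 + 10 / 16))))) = 277 / 232288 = 0.00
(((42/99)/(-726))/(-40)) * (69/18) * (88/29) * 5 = 161/189486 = 0.00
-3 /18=-0.17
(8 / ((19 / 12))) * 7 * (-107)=-71904 / 19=-3784.42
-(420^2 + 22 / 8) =-705611 / 4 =-176402.75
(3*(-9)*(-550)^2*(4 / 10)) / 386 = -1633500 / 193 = -8463.73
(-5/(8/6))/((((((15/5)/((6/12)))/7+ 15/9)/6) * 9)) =-0.99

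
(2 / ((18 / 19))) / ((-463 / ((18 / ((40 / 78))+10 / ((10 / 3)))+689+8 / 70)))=-193439 / 58338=-3.32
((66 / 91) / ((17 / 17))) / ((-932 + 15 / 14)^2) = 1848 / 2208168157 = 0.00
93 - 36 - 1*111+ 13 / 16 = -851 / 16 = -53.19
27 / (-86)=-27 / 86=-0.31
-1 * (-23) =23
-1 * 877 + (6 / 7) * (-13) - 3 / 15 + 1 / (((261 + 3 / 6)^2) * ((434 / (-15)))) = -37663067694 / 42396995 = -888.34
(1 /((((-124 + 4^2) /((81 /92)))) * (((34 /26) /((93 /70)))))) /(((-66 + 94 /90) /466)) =7605819 /128004016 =0.06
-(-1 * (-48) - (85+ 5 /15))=37.33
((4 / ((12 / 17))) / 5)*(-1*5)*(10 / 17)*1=-10 / 3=-3.33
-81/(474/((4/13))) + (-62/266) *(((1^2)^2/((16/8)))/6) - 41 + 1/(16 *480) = -41.07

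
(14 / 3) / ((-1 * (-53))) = 14 / 159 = 0.09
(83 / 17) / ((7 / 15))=1245 / 119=10.46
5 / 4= 1.25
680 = 680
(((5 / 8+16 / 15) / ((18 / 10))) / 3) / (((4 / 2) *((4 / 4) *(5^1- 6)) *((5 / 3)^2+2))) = -203 / 6192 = -0.03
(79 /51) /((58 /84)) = 1106 /493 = 2.24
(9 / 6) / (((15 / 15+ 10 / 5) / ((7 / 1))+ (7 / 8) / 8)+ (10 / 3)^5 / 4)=163296 / 11258563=0.01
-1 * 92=-92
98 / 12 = 49 / 6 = 8.17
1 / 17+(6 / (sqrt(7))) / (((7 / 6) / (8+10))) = 35.05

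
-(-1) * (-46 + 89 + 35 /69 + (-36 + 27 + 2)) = 2519 /69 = 36.51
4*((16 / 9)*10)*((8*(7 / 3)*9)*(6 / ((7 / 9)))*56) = 5160960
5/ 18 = 0.28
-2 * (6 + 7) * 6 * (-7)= 1092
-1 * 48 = -48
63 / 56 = 9 / 8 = 1.12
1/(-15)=-1/15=-0.07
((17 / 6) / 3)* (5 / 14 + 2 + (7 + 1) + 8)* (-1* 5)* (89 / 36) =-214.31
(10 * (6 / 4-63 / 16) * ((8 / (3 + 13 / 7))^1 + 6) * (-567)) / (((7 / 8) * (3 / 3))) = 2053350 / 17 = 120785.29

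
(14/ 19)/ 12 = 7/ 114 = 0.06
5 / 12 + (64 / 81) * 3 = 2.79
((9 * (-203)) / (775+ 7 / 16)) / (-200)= 3654 / 310175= 0.01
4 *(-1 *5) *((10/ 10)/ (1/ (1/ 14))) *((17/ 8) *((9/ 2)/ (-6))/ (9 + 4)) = 255/ 1456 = 0.18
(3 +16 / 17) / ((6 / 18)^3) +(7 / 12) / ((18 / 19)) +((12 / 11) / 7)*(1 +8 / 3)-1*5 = 102.60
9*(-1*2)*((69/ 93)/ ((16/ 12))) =-621/ 62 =-10.02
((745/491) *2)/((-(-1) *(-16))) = -745/3928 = -0.19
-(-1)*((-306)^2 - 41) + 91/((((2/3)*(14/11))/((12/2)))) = 188477/2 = 94238.50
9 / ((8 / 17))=153 / 8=19.12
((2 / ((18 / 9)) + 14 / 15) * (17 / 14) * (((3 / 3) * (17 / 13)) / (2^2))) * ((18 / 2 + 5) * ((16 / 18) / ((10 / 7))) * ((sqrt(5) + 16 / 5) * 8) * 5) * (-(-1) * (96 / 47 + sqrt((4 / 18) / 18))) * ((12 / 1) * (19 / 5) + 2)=101760492848 * sqrt(5) / 3711825 + 1628167885568 / 18559125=149030.99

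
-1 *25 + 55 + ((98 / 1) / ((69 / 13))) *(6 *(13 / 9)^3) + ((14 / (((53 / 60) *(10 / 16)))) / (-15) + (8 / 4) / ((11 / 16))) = 365.09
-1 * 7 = -7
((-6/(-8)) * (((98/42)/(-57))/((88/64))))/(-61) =14/38247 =0.00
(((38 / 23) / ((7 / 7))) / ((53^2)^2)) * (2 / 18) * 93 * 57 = 0.00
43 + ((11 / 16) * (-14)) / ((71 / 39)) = 21421 / 568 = 37.71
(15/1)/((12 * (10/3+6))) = 15/112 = 0.13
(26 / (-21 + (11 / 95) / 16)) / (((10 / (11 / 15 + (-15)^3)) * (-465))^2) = -5062071344096 / 7761963965625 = -0.65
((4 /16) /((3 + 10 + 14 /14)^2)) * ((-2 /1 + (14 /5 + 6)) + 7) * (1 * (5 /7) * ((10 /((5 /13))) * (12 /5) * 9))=24219 /3430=7.06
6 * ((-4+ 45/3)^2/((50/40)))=2904/5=580.80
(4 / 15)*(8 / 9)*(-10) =-64 / 27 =-2.37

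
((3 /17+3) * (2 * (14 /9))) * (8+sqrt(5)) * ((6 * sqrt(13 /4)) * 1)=504 * sqrt(13) * (sqrt(5)+8) /17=1094.17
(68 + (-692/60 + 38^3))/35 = 1569.38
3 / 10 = 0.30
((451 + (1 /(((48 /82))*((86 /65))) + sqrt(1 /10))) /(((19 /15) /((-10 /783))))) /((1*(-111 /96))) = 160*sqrt(10) /183483 + 93352900 /23669307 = 3.95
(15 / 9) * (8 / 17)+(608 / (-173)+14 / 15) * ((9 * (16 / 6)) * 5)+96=-1878856 / 8823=-212.95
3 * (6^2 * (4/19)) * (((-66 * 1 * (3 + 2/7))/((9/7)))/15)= -24288/95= -255.66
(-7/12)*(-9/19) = 21/76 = 0.28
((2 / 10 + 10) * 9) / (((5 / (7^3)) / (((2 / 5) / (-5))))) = -314874 / 625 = -503.80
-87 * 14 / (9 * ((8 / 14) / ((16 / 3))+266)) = -11368 / 22353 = -0.51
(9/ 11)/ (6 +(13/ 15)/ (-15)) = 2025/ 14707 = 0.14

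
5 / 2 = 2.50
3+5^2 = 28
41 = 41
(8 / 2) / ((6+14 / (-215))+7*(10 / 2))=860 / 8801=0.10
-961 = -961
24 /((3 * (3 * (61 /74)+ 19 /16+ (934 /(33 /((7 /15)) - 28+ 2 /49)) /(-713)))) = 7074328960 /3209830273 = 2.20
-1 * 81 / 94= -81 / 94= -0.86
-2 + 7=5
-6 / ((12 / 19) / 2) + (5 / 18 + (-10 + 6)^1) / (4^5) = -19.00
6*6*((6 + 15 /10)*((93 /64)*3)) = 37665 /32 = 1177.03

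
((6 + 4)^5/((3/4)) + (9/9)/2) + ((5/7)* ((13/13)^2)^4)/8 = 22400099/168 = 133333.92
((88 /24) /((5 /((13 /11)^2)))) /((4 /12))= 169 /55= 3.07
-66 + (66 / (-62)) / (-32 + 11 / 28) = -603262 / 9145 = -65.97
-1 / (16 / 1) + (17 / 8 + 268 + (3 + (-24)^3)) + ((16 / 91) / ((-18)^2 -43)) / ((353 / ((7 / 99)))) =-27678904489409 / 2042582256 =-13550.94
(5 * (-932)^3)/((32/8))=-1011946960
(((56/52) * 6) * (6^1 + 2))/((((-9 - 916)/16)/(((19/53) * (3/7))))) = -87552/637325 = -0.14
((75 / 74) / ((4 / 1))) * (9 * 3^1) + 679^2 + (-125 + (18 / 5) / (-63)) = 4775160043 / 10360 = 460922.78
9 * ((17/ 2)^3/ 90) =4913/ 80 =61.41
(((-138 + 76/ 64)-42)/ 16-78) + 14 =-19245/ 256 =-75.18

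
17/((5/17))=289/5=57.80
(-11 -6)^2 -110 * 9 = -701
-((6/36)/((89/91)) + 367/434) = -58868/57939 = -1.02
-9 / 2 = -4.50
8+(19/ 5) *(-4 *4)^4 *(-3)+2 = -3735502/ 5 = -747100.40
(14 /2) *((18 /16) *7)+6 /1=489 /8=61.12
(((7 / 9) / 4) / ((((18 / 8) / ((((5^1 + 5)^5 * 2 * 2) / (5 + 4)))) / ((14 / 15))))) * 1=7840000 / 2187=3584.82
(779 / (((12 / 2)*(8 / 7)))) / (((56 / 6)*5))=2.43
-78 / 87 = -26 / 29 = -0.90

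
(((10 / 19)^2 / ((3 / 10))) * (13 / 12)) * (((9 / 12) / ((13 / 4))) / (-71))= -250 / 76893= -0.00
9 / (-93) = -3 / 31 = -0.10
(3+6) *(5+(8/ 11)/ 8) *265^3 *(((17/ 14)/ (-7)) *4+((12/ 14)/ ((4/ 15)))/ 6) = -10384170750/ 77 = -134859360.39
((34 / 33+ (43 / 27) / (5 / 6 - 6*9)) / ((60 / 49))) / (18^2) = 17591 / 6976530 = 0.00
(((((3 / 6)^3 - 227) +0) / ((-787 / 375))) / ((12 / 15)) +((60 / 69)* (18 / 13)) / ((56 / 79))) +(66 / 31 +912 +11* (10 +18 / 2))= 2058788331599 / 1634013472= 1259.96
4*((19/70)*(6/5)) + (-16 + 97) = 14403/175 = 82.30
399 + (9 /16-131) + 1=4313 /16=269.56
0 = 0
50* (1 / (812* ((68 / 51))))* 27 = 2025 / 1624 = 1.25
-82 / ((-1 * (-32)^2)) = 41 / 512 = 0.08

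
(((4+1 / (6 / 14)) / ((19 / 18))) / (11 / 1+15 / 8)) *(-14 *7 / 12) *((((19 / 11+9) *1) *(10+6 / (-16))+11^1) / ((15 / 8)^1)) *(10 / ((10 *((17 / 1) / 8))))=-2866304 / 26265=-109.13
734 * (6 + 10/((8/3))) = 14313/2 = 7156.50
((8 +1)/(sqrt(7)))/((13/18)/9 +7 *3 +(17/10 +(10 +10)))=3645 *sqrt(7)/121282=0.08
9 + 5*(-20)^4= 800009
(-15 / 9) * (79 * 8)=-3160 / 3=-1053.33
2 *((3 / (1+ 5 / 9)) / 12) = 9 / 28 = 0.32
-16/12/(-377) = 4/1131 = 0.00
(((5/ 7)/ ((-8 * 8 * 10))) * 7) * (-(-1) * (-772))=193/ 32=6.03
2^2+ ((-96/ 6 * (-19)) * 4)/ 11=1260/ 11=114.55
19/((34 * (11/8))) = 76/187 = 0.41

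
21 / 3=7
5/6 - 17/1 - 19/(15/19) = -1207/30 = -40.23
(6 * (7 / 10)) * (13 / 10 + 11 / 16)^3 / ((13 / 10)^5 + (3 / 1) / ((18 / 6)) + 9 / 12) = 422066295 / 69925504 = 6.04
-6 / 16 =-3 / 8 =-0.38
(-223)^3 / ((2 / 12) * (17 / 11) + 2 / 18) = -2195734266 / 73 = -30078551.59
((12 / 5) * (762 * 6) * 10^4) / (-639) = -12192000 / 71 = -171718.31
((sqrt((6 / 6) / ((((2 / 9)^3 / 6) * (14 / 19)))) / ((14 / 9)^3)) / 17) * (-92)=-452709 * sqrt(798) / 326536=-39.16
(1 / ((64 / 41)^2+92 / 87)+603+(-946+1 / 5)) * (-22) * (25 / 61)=3088.24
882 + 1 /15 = 13231 /15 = 882.07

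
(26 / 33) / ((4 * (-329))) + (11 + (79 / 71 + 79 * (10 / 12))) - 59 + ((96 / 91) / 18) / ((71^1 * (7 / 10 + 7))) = 442990901 / 23382359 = 18.95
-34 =-34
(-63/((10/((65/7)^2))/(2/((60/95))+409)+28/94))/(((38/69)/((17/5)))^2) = -243246843074079/30203555960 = -8053.58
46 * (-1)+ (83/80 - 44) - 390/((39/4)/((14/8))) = -12717/80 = -158.96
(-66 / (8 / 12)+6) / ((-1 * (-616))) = -93 / 616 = -0.15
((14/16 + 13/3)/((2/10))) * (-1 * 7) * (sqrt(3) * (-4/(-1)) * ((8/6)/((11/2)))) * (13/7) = -32500 * sqrt(3)/99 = -568.60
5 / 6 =0.83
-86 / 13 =-6.62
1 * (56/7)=8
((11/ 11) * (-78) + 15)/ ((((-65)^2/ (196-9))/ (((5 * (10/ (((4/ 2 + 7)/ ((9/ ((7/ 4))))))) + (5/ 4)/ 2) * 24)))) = -1651023/ 845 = -1953.87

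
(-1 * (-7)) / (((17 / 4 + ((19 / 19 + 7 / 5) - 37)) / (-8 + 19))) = -1540 / 607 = -2.54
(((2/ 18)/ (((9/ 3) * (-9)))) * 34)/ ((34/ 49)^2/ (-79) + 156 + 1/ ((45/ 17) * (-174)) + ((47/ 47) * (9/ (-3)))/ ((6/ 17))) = -0.00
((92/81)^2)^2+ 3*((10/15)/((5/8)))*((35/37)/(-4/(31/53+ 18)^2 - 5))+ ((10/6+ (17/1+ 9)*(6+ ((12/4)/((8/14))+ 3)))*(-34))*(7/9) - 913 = -10753.68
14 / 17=0.82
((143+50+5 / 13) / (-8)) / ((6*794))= -419 / 82576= -0.01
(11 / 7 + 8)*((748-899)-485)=-42612 / 7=-6087.43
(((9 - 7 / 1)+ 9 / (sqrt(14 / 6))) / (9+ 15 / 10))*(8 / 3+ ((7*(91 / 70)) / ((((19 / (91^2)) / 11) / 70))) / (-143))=-2434310*sqrt(21) / 931 - 4868620 / 1197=-16049.53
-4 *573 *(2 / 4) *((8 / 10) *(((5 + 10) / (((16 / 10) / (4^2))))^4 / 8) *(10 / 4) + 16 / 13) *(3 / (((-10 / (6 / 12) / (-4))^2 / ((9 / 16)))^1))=-6363657483759 / 650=-9790242282.71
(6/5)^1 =6/5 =1.20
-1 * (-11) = 11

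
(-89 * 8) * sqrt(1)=-712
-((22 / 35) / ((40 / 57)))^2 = -393129 / 490000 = -0.80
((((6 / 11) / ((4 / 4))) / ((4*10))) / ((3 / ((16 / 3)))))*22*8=64 / 15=4.27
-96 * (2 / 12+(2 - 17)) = 1424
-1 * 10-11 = -21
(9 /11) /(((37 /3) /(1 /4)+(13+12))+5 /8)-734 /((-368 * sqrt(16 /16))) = 7302307 /3641176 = 2.01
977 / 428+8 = 4401 / 428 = 10.28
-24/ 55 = -0.44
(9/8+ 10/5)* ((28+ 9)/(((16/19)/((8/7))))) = 17575/112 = 156.92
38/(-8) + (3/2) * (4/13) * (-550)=-13447/52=-258.60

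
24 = 24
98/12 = 49/6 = 8.17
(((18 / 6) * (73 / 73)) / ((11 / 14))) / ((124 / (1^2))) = 21 / 682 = 0.03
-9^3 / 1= -729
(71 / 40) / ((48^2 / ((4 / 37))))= 71 / 852480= 0.00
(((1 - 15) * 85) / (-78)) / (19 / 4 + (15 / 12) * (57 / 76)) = 1360 / 507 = 2.68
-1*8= -8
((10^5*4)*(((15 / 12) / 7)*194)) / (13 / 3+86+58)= 58200000 / 623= 93418.94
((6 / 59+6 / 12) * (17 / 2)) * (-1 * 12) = -61.37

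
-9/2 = -4.50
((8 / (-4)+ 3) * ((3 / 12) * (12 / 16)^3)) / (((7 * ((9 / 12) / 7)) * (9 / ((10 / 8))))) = 5 / 256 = 0.02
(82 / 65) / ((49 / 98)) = 164 / 65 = 2.52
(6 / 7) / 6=1 / 7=0.14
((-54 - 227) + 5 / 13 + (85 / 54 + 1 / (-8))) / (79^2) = -0.04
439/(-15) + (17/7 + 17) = -1033/105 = -9.84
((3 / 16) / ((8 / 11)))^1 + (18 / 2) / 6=1.76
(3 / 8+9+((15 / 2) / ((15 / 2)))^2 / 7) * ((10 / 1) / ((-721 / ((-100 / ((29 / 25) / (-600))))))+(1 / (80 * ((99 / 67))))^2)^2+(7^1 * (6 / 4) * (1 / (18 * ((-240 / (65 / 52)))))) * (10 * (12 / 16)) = 471856959404318947631640854943533 / 96328606681902994882560000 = 4898409.47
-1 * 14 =-14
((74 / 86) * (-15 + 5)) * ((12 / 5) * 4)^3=-8183808 / 1075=-7612.84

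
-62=-62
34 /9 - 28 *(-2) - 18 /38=10141 /171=59.30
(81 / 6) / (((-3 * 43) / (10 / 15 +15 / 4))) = -159 / 344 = -0.46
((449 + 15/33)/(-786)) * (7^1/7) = -824/1441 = -0.57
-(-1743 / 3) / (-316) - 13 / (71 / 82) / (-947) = -38727841 / 21246892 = -1.82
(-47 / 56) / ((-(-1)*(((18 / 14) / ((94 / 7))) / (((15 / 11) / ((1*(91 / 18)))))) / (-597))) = 19781595 / 14014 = 1411.56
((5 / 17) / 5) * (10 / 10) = 1 / 17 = 0.06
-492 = -492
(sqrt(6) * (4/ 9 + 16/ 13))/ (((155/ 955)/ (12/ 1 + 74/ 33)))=17594920 * sqrt(6)/ 119691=360.08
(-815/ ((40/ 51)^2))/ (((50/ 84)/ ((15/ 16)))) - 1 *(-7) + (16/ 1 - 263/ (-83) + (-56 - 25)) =-2275155327/ 1062400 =-2141.52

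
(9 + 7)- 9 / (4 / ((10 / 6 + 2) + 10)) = -59 / 4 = -14.75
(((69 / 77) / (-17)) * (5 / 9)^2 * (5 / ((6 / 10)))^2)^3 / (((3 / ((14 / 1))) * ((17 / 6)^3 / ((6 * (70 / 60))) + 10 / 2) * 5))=-0.16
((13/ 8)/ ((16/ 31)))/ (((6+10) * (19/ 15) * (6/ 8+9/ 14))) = 1085/ 9728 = 0.11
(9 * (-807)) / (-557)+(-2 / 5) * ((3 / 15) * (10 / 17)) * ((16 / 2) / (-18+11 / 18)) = 193552947 / 14818985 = 13.06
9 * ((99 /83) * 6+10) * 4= 51264 /83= 617.64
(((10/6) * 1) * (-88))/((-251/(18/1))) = 2640/251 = 10.52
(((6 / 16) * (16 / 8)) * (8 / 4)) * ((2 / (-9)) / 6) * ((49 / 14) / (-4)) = 0.05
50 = 50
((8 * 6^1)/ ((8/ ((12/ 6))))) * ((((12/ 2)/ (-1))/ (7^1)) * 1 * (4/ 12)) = -24/ 7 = -3.43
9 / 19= 0.47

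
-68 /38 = -34 /19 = -1.79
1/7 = 0.14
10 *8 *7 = 560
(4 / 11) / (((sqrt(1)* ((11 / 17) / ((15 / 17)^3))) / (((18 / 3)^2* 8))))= 3888000 / 34969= 111.18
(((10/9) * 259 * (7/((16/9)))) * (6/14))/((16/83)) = 322455/128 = 2519.18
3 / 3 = 1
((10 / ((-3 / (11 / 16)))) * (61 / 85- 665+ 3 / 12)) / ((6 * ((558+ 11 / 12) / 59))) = 48841793 / 1824304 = 26.77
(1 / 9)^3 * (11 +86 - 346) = -83 / 243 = -0.34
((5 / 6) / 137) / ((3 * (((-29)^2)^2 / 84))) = 70 / 290692491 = 0.00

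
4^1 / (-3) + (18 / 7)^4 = 305324 / 7203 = 42.39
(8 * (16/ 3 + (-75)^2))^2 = 18259576384/ 9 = 2028841820.44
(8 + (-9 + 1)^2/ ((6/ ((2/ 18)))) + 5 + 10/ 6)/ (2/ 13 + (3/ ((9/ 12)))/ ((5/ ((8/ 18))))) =13910/ 447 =31.12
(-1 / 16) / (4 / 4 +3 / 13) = -13 / 256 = -0.05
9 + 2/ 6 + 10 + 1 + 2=67/ 3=22.33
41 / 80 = 0.51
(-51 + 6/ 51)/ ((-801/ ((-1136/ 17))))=-982640/ 231489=-4.24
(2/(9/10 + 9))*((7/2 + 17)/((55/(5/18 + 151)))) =111643/9801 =11.39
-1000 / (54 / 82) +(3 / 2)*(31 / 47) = -3851489 / 2538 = -1517.53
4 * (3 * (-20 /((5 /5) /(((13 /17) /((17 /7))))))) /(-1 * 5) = 15.11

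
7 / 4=1.75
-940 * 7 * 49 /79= -4081.27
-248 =-248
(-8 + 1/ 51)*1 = -407/ 51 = -7.98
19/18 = 1.06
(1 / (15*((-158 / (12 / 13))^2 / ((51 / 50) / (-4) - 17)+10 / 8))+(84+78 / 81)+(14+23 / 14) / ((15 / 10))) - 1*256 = -31992736723243 / 199197027225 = -160.61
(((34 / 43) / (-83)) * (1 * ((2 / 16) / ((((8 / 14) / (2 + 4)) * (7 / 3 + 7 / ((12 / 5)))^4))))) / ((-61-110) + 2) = 544 / 5585874021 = 0.00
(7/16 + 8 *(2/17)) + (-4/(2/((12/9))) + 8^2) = 51173/816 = 62.71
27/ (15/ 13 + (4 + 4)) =351/ 119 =2.95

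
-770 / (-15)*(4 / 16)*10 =385 / 3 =128.33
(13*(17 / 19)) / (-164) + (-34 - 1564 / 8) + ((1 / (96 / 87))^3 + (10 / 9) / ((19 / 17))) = -52341424465 / 229736448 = -227.83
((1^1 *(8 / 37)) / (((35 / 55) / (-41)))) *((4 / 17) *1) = -14432 / 4403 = -3.28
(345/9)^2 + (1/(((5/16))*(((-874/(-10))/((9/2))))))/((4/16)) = 5781917/3933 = 1470.10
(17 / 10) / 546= 17 / 5460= 0.00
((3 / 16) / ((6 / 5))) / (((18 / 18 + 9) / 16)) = 1 / 4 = 0.25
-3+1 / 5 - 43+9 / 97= -22168 / 485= -45.71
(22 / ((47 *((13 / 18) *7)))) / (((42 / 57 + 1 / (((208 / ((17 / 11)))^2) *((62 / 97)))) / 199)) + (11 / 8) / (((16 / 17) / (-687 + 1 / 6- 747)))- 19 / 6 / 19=-2376786701611634131 / 1148258812608768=-2069.91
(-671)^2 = 450241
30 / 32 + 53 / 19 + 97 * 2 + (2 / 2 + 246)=135197 / 304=444.73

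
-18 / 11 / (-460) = 0.00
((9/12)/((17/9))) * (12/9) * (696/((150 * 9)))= 116/425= 0.27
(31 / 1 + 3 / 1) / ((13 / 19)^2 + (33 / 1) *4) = 722 / 2813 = 0.26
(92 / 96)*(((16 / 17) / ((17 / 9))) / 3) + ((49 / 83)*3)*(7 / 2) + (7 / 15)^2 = 70979551 / 10794150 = 6.58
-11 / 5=-2.20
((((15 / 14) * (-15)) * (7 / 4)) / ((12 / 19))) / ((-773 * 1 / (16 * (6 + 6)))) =8550 / 773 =11.06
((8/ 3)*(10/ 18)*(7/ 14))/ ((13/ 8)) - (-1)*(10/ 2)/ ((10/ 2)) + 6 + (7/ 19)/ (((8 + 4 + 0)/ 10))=103541/ 13338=7.76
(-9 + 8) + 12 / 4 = 2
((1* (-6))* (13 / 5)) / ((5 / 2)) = -156 / 25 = -6.24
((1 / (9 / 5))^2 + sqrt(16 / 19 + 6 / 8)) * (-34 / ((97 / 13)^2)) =-31603 * sqrt(19) / 178771-143650 / 762129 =-0.96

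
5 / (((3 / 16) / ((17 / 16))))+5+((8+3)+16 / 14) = 955 / 21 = 45.48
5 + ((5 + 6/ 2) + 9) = 22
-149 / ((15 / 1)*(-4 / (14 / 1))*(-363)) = -1043 / 10890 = -0.10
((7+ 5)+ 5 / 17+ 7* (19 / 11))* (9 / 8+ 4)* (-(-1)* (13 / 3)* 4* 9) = 3645720 / 187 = 19495.83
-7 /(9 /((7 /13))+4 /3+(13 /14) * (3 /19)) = -5586 /14519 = -0.38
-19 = -19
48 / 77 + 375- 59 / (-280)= 165367 / 440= 375.83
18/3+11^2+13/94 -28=9319/94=99.14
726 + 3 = 729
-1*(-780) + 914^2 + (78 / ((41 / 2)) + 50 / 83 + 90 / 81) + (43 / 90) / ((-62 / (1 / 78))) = 1238486608616711 / 1481121720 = 836181.52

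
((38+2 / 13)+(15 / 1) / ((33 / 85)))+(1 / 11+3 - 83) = -446 / 143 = -3.12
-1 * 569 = -569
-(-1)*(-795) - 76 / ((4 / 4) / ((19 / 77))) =-62659 / 77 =-813.75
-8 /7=-1.14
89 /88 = 1.01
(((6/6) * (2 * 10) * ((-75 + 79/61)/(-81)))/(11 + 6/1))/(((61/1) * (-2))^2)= 22480/312552837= 0.00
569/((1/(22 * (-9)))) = -112662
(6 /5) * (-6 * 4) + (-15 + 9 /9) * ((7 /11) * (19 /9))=-23566 /495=-47.61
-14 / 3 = -4.67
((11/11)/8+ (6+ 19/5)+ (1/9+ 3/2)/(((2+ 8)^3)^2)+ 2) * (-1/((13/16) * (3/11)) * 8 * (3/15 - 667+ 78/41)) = 321834233080976/1124296875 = 286253.78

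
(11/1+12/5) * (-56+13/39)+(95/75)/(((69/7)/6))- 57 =-276746/345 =-802.16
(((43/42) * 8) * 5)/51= 860/1071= 0.80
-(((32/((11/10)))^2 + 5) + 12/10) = -515751/605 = -852.48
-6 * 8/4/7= -12/7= -1.71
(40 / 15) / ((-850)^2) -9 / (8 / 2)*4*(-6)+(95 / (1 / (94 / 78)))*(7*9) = 7266.69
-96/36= -8/3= -2.67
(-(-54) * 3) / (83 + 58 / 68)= 5508 / 2851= 1.93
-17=-17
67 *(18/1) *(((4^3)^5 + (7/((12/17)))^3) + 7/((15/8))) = 621568233766537/480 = 1294933820346.95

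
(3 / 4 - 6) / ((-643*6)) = 7 / 5144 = 0.00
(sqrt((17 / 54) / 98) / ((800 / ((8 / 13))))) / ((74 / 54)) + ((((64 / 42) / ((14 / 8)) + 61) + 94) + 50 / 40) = 3 * sqrt(51) / 673400 + 92387 / 588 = 157.12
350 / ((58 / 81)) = 14175 / 29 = 488.79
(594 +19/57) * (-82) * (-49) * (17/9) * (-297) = -1339685578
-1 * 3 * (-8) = 24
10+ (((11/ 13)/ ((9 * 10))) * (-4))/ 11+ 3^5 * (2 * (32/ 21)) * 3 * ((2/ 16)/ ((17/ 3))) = 4107632/ 69615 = 59.00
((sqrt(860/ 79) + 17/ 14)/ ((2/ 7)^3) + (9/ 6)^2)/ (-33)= -343 * sqrt(16985)/ 10428 - 79/ 48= -5.93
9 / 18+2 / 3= 7 / 6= 1.17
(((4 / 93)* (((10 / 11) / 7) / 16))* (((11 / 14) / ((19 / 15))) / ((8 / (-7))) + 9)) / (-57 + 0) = -4285 / 82723872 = -0.00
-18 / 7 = -2.57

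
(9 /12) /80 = 3 /320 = 0.01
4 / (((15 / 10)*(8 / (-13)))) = -13 / 3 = -4.33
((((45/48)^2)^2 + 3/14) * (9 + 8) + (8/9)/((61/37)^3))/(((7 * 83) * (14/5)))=79532878657975/7622793468444672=0.01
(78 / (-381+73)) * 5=-195 / 154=-1.27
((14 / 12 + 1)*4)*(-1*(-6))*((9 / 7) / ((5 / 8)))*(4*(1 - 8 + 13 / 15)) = -2624.37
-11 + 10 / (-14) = -82 / 7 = -11.71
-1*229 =-229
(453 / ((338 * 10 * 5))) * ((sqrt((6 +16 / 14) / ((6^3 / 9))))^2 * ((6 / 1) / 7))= 453 / 66248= 0.01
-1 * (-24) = 24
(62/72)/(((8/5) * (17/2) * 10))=31/4896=0.01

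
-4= -4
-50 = -50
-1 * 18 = -18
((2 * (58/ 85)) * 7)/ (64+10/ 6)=2436/ 16745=0.15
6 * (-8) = -48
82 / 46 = 41 / 23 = 1.78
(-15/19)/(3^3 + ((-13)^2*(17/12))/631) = -113580/3939023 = -0.03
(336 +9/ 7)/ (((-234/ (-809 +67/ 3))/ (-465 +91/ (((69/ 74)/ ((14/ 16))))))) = -430432.29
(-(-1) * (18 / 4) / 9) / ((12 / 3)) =1 / 8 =0.12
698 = 698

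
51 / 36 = 17 / 12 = 1.42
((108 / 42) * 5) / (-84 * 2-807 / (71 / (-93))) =2130 / 147287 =0.01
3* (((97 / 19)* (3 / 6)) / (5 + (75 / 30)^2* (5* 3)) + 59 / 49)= 3.69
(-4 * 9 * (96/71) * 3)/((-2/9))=657.13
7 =7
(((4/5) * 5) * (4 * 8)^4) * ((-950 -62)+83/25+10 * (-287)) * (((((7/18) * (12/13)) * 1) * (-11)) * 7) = 33725567991808/75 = 449674239890.77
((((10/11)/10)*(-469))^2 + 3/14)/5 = 3079817/8470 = 363.61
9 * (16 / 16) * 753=6777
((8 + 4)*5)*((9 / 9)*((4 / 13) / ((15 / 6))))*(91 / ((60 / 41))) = 2296 / 5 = 459.20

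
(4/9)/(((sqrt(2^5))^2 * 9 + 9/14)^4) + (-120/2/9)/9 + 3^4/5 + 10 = 305501733710025839/11999631670279245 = 25.46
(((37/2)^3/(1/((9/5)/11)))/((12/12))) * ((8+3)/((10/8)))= 455877/50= 9117.54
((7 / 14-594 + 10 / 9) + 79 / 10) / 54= -13151 / 1215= -10.82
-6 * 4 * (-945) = 22680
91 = 91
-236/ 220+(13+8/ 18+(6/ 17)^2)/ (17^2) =-42408536/ 41342895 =-1.03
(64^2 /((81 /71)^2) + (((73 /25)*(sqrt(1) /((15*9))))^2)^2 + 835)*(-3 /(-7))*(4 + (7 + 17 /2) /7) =7491558286422516682 /706396728515625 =10605.31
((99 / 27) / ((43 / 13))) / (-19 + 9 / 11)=-0.06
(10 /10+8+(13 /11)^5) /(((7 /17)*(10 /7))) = 19.22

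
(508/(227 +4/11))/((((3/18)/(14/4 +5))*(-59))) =-284988/147559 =-1.93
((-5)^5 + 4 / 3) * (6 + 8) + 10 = -43721.33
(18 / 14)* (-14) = -18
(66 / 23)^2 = 4356 / 529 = 8.23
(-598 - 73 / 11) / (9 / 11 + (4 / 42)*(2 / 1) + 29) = -139671 / 6932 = -20.15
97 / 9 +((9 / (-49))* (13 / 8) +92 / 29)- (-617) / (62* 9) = 46805813 / 3171672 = 14.76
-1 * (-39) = 39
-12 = -12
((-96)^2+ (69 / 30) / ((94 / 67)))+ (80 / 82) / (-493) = 175137138153 / 19000220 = 9217.64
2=2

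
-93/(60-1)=-93/59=-1.58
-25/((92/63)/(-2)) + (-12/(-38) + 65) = 87011/874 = 99.55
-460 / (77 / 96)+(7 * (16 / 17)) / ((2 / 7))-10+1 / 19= -560.40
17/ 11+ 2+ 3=72/ 11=6.55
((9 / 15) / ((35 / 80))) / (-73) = -48 / 2555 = -0.02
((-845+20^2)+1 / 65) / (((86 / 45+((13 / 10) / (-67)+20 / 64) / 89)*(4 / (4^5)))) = -6358074605568 / 106849951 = -59504.70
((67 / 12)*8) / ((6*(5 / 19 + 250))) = 1273 / 42795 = 0.03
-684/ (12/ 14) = -798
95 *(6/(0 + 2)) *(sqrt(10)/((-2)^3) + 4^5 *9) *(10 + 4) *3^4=2978519040 - 161595 *sqrt(10)/4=2978391287.94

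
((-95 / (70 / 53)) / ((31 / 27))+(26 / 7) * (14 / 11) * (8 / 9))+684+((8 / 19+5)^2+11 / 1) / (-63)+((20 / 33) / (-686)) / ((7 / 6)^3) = 162907782178399 / 260688771882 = 624.91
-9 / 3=-3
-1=-1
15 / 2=7.50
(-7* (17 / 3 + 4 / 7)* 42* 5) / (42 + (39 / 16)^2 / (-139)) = -2490880 / 11397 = -218.56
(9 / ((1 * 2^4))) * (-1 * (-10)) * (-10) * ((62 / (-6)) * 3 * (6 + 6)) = 20925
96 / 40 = 12 / 5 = 2.40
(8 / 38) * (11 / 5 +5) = 144 / 95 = 1.52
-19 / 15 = -1.27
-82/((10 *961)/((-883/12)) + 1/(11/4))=398233/632494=0.63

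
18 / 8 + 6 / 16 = 2.62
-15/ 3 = -5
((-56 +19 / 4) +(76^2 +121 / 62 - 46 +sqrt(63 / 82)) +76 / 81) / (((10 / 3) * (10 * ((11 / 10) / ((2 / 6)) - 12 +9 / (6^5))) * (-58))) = 0.34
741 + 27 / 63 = 5190 / 7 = 741.43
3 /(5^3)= 3 /125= 0.02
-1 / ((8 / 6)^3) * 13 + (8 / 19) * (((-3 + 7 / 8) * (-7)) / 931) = -885889 / 161728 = -5.48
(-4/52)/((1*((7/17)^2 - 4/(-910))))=-10115/22873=-0.44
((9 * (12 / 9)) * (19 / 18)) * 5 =190 / 3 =63.33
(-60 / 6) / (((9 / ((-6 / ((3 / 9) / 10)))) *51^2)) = 200 / 2601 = 0.08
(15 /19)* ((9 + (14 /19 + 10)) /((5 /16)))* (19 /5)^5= 987696 /25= 39507.84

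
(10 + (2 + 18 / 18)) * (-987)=-12831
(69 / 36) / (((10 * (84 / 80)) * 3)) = 23 / 378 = 0.06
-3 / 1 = -3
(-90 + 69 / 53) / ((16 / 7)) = -32907 / 848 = -38.81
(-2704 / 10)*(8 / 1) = -10816 / 5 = -2163.20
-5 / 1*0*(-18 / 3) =0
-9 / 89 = -0.10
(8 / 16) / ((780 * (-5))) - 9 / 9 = -7801 / 7800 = -1.00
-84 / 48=-7 / 4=-1.75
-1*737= -737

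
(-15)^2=225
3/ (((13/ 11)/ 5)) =165/ 13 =12.69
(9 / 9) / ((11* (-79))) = -1 / 869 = -0.00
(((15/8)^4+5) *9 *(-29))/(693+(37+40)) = -5.88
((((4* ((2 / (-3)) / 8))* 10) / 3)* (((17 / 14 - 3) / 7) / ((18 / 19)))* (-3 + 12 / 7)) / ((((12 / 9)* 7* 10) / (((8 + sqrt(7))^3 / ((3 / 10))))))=-16.58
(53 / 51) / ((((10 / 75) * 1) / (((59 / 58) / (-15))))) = -3127 / 5916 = -0.53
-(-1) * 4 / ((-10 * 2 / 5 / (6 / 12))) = -1 / 2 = -0.50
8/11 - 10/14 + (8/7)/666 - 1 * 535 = -13717558/25641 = -534.99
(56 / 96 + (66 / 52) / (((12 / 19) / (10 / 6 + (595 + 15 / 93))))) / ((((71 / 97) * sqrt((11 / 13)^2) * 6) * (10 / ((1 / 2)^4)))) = 375266713 / 185940480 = 2.02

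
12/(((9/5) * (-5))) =-4/3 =-1.33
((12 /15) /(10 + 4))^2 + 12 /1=14704 /1225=12.00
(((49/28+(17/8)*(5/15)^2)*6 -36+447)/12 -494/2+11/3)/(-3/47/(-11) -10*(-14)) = -15491905/10423152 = -1.49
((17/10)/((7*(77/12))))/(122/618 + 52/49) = 1854/61655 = 0.03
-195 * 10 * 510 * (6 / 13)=-459000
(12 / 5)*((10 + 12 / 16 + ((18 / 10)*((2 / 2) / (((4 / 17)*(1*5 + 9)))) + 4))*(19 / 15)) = 81377 / 1750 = 46.50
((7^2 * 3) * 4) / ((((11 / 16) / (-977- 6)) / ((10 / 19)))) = -92480640 / 209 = -442491.10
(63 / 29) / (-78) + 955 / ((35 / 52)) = 7488581 / 5278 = 1418.83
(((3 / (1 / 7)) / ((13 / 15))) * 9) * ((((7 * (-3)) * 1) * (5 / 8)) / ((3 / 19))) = -1885275 / 104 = -18127.64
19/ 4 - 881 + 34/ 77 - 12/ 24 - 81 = -294851/ 308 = -957.31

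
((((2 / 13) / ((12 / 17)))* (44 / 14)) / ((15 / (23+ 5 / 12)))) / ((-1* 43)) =-52547 / 2113020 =-0.02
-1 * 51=-51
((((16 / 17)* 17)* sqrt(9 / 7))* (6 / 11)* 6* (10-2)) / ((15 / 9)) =285.00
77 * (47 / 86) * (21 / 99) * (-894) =-7980.16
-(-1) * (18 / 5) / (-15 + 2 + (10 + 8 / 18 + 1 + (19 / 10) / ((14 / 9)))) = -4536 / 421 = -10.77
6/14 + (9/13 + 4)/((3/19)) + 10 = 40.15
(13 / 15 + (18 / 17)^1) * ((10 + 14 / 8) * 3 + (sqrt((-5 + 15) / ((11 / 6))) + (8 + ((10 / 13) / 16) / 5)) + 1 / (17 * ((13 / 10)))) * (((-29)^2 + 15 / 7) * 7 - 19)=1925702 * sqrt(165) / 935 + 73718761113 / 150280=516998.44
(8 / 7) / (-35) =-8 / 245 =-0.03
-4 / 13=-0.31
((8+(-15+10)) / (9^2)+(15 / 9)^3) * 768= 3584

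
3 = 3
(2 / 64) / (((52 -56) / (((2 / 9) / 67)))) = -1 / 38592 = -0.00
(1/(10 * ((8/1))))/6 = 1/480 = 0.00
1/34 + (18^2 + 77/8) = 45377/136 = 333.65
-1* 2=-2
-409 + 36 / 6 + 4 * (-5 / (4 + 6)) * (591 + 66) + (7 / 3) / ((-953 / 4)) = -4908931 / 2859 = -1717.01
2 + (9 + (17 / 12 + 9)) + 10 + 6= 449 / 12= 37.42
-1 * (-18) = 18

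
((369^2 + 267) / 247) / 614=0.90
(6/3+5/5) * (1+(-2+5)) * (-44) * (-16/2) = 4224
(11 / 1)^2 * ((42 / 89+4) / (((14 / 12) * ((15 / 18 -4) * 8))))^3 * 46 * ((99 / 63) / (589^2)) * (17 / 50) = -2989796095678491 / 100691678643969702275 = -0.00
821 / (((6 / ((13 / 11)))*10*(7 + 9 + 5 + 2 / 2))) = 10673 / 14520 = 0.74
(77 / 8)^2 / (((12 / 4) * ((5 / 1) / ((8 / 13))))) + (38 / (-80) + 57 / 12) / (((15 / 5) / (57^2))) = 903557 / 195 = 4633.63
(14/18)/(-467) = -7/4203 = -0.00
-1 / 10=-0.10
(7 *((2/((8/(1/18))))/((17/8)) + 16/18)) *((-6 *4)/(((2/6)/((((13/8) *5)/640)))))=-12467/2176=-5.73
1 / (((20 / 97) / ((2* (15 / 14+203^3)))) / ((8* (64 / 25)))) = 1454112169088 / 875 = 1661842478.96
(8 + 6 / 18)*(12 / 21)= 4.76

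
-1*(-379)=379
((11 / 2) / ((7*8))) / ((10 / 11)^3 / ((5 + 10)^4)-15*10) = -5929605 / 9056123104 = -0.00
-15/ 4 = -3.75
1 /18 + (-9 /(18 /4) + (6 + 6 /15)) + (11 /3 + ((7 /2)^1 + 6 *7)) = 2413 /45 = 53.62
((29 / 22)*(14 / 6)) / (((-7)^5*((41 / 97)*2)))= -2813 / 12994212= -0.00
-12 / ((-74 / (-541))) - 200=-10646 / 37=-287.73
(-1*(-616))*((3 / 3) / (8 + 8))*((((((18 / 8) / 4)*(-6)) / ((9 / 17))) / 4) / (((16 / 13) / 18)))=-459459 / 512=-897.38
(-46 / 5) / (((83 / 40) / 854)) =-314272 / 83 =-3786.41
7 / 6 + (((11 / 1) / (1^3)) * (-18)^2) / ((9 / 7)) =16639 / 6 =2773.17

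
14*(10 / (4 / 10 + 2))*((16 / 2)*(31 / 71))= 43400 / 213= 203.76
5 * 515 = 2575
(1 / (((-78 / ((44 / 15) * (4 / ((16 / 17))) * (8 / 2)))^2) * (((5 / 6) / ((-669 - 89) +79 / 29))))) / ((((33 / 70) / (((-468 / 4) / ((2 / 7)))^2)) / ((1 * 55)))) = -1050850481604 / 145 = -7247244700.72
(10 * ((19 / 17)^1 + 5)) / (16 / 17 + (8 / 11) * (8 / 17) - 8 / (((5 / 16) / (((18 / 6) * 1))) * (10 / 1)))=-17875 / 1869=-9.56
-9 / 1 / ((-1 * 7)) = 9 / 7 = 1.29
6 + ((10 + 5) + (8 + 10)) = 39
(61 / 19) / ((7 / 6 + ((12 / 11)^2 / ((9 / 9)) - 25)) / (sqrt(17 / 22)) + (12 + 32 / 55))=-48664275 * sqrt(374) / 5749357307 - 459688680 / 5749357307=-0.24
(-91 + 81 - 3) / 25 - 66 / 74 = -1306 / 925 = -1.41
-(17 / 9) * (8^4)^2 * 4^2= -4563402752 / 9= -507044750.22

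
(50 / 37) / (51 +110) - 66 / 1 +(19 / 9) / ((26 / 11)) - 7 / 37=-91006913 / 1393938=-65.29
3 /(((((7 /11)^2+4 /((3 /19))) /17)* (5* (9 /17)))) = 34969 /46715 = 0.75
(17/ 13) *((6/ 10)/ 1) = 0.78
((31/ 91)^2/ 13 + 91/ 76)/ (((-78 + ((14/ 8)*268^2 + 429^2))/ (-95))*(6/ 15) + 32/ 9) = -444125655/ 478719111416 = -0.00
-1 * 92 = -92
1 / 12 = 0.08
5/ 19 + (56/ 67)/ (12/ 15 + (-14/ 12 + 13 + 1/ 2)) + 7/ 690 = 0.34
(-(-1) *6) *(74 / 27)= 148 / 9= 16.44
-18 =-18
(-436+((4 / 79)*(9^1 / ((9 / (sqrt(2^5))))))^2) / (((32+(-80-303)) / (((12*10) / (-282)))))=-54411280 / 102957777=-0.53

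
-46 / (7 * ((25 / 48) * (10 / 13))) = -14352 / 875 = -16.40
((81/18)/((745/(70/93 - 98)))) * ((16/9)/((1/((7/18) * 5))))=-253232/124713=-2.03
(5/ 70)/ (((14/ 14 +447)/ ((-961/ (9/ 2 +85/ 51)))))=-2883/ 116032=-0.02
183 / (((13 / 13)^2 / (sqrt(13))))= 183 * sqrt(13)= 659.82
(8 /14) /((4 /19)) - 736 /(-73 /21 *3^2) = 40225 /1533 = 26.24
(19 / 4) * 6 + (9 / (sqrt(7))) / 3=3 * sqrt(7) / 7 + 57 / 2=29.63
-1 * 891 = -891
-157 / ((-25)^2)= -157 / 625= -0.25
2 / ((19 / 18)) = 36 / 19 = 1.89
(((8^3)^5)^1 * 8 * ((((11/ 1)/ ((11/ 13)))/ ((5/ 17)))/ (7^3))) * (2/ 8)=15551492463263744/ 1715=9067925634556.12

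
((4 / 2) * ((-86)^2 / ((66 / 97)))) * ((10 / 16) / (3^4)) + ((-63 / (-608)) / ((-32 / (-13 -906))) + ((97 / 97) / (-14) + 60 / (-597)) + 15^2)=395.55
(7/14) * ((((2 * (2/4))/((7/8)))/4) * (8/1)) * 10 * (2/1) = 160/7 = 22.86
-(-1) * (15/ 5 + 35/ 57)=206/ 57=3.61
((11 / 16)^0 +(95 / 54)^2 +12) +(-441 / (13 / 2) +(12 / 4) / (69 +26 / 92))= -6246971117 / 120812796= -51.71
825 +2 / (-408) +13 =170951 / 204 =838.00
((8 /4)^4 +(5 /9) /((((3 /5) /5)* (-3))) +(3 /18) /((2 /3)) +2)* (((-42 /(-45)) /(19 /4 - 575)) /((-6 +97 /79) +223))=-2993389 /23889597300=-0.00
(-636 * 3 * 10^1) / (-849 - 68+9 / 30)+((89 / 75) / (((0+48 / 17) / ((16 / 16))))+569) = 19478432471 / 33001200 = 590.23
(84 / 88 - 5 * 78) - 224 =-13487 / 22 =-613.05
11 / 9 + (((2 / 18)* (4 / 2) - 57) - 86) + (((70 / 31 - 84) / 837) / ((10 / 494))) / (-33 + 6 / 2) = -275157701 / 1946025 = -141.39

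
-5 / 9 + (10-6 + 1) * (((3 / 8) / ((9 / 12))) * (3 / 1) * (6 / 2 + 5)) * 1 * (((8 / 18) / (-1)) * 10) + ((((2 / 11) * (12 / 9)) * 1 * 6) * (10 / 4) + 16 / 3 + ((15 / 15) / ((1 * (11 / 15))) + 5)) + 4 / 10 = -11317 / 45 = -251.49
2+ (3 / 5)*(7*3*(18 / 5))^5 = 23151559706354 / 15625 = 1481699821.21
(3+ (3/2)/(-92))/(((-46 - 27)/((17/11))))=-9333/147752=-0.06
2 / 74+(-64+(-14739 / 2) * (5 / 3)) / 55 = -913531 / 4070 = -224.45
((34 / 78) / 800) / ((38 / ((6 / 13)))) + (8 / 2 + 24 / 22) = 143852987 / 28256800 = 5.09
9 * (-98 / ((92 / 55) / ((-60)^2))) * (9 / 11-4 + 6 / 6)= 95256000 / 23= 4141565.22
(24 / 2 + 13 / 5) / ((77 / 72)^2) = 378432 / 29645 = 12.77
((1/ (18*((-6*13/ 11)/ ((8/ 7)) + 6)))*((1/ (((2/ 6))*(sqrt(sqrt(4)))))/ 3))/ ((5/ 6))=-22*sqrt(2)/ 135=-0.23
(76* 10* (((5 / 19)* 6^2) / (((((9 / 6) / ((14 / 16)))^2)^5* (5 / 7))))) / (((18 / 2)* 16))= 9886633715 / 30958682112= 0.32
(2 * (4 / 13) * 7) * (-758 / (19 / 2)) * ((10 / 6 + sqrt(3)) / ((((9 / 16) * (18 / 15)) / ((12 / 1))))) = -13583360 * sqrt(3) / 2223 - 67916800 / 6669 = -20767.43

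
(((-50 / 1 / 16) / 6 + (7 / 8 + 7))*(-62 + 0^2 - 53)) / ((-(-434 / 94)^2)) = 89674355 / 2260272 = 39.67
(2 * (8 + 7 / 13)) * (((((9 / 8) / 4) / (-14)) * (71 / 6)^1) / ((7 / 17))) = -401931 / 40768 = -9.86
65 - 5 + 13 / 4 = 253 / 4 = 63.25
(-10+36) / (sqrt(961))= 26 / 31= 0.84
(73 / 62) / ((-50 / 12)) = -0.28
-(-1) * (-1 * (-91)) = 91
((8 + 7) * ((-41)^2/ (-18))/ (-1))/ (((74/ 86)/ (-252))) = -15179430/ 37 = -410254.86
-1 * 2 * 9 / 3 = -6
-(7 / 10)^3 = -343 / 1000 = -0.34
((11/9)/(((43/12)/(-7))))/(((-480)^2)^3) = -77/394436542464000000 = -0.00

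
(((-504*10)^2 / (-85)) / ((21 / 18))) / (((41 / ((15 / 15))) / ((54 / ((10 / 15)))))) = -506053.60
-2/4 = -1/2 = -0.50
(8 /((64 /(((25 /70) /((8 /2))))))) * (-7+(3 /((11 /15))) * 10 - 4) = 235 /704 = 0.33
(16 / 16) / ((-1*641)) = -1 / 641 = -0.00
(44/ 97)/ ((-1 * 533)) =-44/ 51701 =-0.00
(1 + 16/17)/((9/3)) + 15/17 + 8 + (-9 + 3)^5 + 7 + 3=-131860/17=-7756.47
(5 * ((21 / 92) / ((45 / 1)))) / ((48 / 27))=21 / 1472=0.01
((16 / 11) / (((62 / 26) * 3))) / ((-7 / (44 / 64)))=-13 / 651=-0.02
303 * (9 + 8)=5151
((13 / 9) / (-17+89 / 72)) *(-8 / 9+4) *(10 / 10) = -2912 / 10215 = -0.29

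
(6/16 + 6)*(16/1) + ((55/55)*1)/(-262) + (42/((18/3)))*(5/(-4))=48861/524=93.25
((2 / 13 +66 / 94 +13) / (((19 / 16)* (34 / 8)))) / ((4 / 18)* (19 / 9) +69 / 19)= 2581632 / 3856021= 0.67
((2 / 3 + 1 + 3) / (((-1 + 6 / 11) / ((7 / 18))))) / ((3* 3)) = -539 / 1215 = -0.44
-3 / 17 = -0.18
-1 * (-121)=121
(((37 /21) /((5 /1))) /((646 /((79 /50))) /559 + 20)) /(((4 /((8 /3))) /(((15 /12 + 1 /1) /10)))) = 1633957 /640864000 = 0.00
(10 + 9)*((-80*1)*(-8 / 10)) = 1216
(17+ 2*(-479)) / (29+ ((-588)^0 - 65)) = 941 / 35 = 26.89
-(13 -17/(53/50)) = 161/53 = 3.04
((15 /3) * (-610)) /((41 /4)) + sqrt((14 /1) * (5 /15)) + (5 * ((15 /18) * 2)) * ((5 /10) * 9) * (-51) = -181225 /82 + sqrt(42) /3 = -2207.90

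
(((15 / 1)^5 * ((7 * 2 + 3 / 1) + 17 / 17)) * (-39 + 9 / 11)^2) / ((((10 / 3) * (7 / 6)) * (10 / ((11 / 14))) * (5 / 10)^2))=17714700000 / 11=1610427272.73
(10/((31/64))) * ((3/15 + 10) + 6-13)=2048/31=66.06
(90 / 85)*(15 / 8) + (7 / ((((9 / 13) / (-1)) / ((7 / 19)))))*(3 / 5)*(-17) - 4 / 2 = 736087 / 19380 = 37.98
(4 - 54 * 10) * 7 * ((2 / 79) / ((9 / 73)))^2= -158.21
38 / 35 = 1.09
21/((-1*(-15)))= 7/5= 1.40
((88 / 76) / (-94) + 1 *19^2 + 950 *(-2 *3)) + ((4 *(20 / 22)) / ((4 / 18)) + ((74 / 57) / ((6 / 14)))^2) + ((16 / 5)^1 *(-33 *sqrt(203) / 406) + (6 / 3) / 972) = -481961418767 / 90705582 -264 *sqrt(203) / 1015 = -5317.18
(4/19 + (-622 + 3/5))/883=-0.70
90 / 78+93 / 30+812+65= 114563 / 130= 881.25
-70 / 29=-2.41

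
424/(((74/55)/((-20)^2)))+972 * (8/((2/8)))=5814848/37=157158.05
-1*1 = -1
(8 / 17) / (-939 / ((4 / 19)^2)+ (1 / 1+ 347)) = -128 / 5667987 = -0.00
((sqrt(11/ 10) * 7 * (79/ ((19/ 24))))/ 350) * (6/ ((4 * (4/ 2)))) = 711 * sqrt(110)/ 4750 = 1.57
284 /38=142 /19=7.47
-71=-71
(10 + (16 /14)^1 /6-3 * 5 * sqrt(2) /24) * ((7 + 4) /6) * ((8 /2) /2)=2354 /63-55 * sqrt(2) /24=34.12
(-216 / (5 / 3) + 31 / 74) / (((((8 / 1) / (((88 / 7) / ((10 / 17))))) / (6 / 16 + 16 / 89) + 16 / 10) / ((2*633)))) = -148988172091 / 2072296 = -71895.22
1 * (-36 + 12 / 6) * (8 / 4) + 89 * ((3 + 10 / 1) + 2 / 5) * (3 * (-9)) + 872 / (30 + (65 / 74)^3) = -400783771401 / 12431345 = -32239.78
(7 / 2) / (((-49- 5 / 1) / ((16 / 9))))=-28 / 243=-0.12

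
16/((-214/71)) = -568/107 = -5.31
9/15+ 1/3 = 14/15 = 0.93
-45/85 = -9/17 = -0.53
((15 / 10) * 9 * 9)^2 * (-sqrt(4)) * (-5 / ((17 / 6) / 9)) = 7971615 / 17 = 468918.53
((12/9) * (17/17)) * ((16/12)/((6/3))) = 8/9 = 0.89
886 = 886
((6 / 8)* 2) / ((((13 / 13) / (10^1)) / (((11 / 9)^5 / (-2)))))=-805255 / 39366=-20.46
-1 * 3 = -3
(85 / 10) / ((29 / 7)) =119 / 58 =2.05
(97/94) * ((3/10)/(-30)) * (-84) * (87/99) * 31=610421/25850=23.61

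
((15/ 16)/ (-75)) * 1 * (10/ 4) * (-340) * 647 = 54995/ 8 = 6874.38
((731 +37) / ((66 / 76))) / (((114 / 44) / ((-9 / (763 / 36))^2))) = 35831808 / 582169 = 61.55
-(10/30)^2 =-1/9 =-0.11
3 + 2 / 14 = 22 / 7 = 3.14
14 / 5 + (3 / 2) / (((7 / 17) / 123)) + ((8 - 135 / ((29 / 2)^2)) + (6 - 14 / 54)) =737475797 / 1589490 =463.97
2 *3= 6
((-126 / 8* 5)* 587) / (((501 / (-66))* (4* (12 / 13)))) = 8813805 / 5344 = 1649.29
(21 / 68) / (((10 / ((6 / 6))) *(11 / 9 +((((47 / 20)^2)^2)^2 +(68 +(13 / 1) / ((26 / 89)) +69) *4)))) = 120960000000 / 6491510859249433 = 0.00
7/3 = 2.33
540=540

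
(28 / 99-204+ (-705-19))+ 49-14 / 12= -174217 / 198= -879.88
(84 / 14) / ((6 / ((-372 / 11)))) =-372 / 11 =-33.82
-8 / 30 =-4 / 15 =-0.27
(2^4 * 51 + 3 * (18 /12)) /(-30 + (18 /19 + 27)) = -10393 /26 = -399.73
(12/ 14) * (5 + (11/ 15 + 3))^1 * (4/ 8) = 131/ 35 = 3.74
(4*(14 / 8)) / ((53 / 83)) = 581 / 53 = 10.96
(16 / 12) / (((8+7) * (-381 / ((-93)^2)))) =-3844 / 1905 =-2.02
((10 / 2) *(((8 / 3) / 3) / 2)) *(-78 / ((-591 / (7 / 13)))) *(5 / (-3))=-1400 / 5319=-0.26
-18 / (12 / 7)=-21 / 2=-10.50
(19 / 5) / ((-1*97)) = -19 / 485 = -0.04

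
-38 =-38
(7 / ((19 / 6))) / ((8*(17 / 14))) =147 / 646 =0.23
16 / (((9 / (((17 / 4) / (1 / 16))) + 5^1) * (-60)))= -272 / 5235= -0.05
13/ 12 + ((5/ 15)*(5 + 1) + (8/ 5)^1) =281/ 60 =4.68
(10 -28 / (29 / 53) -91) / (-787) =3833 / 22823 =0.17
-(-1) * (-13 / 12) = -13 / 12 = -1.08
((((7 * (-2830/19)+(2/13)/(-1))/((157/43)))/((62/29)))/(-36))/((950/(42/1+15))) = 6691402/30053725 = 0.22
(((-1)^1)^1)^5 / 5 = -1 / 5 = -0.20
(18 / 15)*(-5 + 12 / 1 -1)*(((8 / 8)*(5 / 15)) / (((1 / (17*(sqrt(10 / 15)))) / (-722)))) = -49096*sqrt(6) / 5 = -24052.03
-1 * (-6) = 6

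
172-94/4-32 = 233/2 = 116.50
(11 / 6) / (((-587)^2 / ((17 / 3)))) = 187 / 6202242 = 0.00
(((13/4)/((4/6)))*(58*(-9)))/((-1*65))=783/20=39.15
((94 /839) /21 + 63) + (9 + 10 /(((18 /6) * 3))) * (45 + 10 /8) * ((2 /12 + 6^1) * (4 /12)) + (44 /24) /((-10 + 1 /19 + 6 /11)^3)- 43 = 1049405597673513077 /1069446113883000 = 981.26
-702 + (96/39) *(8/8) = -9094/13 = -699.54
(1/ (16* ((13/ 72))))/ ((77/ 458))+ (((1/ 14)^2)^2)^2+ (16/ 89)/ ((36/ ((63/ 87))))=3370354551275057/ 1634065956466944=2.06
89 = 89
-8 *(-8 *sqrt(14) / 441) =64 *sqrt(14) / 441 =0.54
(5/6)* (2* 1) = 5/3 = 1.67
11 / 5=2.20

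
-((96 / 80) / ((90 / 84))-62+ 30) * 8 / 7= 6176 / 175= 35.29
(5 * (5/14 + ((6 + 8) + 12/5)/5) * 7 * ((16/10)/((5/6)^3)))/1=351.96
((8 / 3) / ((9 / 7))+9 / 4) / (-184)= -467 / 19872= -0.02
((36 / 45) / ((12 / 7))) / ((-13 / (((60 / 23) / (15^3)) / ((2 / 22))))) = -308 / 1009125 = -0.00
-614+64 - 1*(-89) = -461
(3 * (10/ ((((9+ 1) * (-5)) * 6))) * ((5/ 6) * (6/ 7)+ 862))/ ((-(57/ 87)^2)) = 5078799/ 25270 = 200.98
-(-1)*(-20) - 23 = -43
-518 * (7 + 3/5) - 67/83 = -1634107/415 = -3937.61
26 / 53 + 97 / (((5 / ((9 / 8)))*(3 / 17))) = 263231 / 2120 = 124.17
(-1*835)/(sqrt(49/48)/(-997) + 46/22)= -10079489822160/25239870599- 2820493060*sqrt(3)/25239870599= -399.54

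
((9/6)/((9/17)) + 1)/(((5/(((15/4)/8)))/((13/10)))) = 299/640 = 0.47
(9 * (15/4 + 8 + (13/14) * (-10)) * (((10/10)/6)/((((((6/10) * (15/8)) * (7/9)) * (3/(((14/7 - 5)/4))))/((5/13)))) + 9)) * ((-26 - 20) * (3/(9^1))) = -1945662/637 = -3054.41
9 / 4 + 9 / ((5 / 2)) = 117 / 20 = 5.85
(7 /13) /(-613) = -7 /7969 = -0.00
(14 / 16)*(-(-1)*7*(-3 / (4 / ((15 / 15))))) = -147 / 32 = -4.59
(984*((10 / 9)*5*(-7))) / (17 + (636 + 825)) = -57400 / 2217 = -25.89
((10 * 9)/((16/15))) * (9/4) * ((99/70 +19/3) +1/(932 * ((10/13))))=614237985/417536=1471.10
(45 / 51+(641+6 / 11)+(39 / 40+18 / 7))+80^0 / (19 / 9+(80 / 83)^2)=6378617236961 / 9869388760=646.30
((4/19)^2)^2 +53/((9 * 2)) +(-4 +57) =55.95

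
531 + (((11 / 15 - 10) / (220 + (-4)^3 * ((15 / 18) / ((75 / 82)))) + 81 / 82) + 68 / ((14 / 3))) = 1141211871 / 2088212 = 546.50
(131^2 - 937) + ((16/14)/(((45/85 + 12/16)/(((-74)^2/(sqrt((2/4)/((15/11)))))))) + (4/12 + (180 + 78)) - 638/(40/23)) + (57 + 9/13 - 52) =2978944 * sqrt(330)/6699 + 12574517/780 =24199.28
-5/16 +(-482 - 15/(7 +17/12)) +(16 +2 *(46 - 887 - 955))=-6561113/1616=-4060.09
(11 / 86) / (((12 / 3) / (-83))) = -913 / 344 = -2.65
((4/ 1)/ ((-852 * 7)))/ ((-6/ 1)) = 1/ 8946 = 0.00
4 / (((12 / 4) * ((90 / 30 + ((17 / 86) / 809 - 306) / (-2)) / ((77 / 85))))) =42857584 / 5535303105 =0.01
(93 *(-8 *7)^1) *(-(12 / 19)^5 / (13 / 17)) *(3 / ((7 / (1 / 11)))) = 9441681408 / 354082157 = 26.67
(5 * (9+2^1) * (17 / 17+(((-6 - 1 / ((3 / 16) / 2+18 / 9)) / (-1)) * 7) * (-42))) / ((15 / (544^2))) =-415144643584 / 201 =-2065396236.74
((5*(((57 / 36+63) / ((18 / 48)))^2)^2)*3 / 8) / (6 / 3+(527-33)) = 58185546875 / 17496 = 3325648.54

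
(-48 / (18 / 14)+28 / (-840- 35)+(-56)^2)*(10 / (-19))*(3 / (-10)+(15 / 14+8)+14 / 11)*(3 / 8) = -1123351899 / 182875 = -6142.73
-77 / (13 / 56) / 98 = -44 / 13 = -3.38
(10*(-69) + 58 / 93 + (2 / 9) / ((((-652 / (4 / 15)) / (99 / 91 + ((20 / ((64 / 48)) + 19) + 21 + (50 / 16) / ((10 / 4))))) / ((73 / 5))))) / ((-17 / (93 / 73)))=47553912697 / 920387650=51.67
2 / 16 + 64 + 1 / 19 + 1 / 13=64.25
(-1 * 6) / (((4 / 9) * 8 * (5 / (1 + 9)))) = -27 / 8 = -3.38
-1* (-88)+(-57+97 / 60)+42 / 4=2587 / 60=43.12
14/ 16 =7/ 8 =0.88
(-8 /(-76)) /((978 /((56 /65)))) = 56 /603915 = 0.00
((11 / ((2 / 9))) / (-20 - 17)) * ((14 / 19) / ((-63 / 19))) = 11 / 37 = 0.30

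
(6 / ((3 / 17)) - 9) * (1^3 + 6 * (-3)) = -425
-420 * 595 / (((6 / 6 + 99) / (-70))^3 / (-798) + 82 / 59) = -1008916646850 / 5625887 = -179334.68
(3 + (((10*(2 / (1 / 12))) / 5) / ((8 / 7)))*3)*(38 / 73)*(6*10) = 294120 / 73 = 4029.04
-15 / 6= -5 / 2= -2.50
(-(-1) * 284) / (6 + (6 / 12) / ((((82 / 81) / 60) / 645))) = 11644 / 783921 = 0.01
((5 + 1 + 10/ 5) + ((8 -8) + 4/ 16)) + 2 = 41/ 4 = 10.25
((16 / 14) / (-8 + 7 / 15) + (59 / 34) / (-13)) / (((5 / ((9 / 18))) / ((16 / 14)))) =-199418 / 6118385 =-0.03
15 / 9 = 1.67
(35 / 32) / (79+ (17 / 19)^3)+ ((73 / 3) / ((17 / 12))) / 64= 0.28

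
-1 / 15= -0.07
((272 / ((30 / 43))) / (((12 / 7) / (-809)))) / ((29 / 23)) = -190424038 / 1305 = -145918.80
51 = 51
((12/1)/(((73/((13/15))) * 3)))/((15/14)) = 728/16425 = 0.04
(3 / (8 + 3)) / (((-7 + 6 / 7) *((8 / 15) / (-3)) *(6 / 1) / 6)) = 945 / 3784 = 0.25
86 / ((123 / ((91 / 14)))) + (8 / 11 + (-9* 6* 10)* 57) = -41638207 / 1353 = -30774.73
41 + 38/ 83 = 3441/ 83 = 41.46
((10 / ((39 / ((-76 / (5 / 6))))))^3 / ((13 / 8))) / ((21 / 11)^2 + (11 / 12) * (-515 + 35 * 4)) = 108781764608 / 4701454771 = 23.14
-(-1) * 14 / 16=7 / 8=0.88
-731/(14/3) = -2193/14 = -156.64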